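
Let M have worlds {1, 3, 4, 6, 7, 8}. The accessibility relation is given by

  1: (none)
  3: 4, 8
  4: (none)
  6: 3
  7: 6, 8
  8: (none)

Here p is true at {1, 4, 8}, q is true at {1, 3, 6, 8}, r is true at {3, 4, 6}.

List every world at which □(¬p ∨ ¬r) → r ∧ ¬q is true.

{3, 4}

1: □(¬p ∨ ¬r) is T, r ∧ ¬q is F. ✗
3: □(¬p ∨ ¬r) is F, r ∧ ¬q is F. ✓
4: □(¬p ∨ ¬r) is T, r ∧ ¬q is T. ✓
6: □(¬p ∨ ¬r) is T, r ∧ ¬q is F. ✗
7: □(¬p ∨ ¬r) is T, r ∧ ¬q is F. ✗
8: □(¬p ∨ ¬r) is T, r ∧ ¬q is F. ✗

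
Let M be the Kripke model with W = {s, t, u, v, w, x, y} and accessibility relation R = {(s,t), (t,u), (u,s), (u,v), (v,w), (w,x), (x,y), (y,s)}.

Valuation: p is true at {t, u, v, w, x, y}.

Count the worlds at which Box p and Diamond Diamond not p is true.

s: Box p is T, Diamond Diamond not p is F. ✗
t: Box p is T, Diamond Diamond not p is T. ✓
u: Box p is F, Diamond Diamond not p is F. ✗
v: Box p is T, Diamond Diamond not p is F. ✗
w: Box p is T, Diamond Diamond not p is F. ✗
x: Box p is T, Diamond Diamond not p is T. ✓
y: Box p is F, Diamond Diamond not p is F. ✗
Satisfying worlds: {t, x}.

2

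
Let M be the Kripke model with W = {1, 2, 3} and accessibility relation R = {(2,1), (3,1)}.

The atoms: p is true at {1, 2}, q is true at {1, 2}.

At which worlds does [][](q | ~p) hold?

1: no successors, so [][](q | ~p) holds vacuously. ✓
2: successors {1}; [](q | ~p) there: 1:T. ✓
3: successors {1}; [](q | ~p) there: 1:T. ✓

{1, 2, 3}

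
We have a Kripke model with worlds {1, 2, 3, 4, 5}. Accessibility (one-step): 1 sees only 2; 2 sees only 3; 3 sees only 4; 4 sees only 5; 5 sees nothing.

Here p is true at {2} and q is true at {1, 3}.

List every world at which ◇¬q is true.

{1, 3, 4}

1: successors {2}; ¬q there: 2:T. ✓
2: successors {3}; ¬q there: 3:F. ✗
3: successors {4}; ¬q there: 4:T. ✓
4: successors {5}; ¬q there: 5:T. ✓
5: no successors, so ◇¬q fails. ✗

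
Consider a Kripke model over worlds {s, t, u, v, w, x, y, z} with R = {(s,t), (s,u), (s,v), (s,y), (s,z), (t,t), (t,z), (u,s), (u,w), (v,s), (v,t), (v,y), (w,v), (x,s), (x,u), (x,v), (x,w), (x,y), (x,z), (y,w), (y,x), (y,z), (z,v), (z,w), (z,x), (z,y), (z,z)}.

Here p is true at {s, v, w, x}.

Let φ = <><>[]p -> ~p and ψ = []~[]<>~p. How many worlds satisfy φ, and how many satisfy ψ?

5 and 0

For <><>[]p -> ~p:
s: <><>[]p is T, ~p is F. ✗
t: <><>[]p is T, ~p is T. ✓
u: <><>[]p is T, ~p is T. ✓
v: <><>[]p is T, ~p is F. ✗
w: <><>[]p is F, ~p is F. ✓
x: <><>[]p is T, ~p is F. ✗
y: <><>[]p is T, ~p is T. ✓
z: <><>[]p is T, ~p is T. ✓
— 5 worlds.
For []~[]<>~p:
s: successors {t, u, v, y, z}; ~[]<>~p there: t:F, u:T, v:F, y:T, z:T. ✗
t: successors {t, z}; ~[]<>~p there: t:F, z:T. ✗
u: successors {s, w}; ~[]<>~p there: s:T, w:F. ✗
v: successors {s, t, y}; ~[]<>~p there: s:T, t:F, y:T. ✗
w: successors {v}; ~[]<>~p there: v:F. ✗
x: successors {s, u, v, w, y, z}; ~[]<>~p there: s:T, u:T, v:F, w:F, y:T, z:T. ✗
y: successors {w, x, z}; ~[]<>~p there: w:F, x:T, z:T. ✗
z: successors {v, w, x, y, z}; ~[]<>~p there: v:F, w:F, x:T, y:T, z:T. ✗
— 0 worlds.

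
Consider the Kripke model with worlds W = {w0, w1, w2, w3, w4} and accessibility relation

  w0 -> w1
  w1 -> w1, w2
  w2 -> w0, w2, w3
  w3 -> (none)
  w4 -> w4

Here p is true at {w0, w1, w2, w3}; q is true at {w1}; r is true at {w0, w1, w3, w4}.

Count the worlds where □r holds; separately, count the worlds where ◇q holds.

3 and 2

For □r:
w0: successors {w1}; r there: w1:T. ✓
w1: successors {w1, w2}; r there: w1:T, w2:F. ✗
w2: successors {w0, w2, w3}; r there: w0:T, w2:F, w3:T. ✗
w3: no successors, so □r holds vacuously. ✓
w4: successors {w4}; r there: w4:T. ✓
— 3 worlds.
For ◇q:
w0: successors {w1}; q there: w1:T. ✓
w1: successors {w1, w2}; q there: w1:T, w2:F. ✓
w2: successors {w0, w2, w3}; q there: w0:F, w2:F, w3:F. ✗
w3: no successors, so ◇q fails. ✗
w4: successors {w4}; q there: w4:F. ✗
— 2 worlds.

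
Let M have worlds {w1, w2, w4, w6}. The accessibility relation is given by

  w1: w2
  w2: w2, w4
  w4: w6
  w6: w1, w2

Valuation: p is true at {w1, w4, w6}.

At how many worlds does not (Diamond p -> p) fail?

3

w1: Diamond p -> p is T. ✗
w2: Diamond p -> p is F. ✓
w4: Diamond p -> p is T. ✗
w6: Diamond p -> p is T. ✗
Satisfying worlds: {w2}.
So not (Diamond p -> p) fails at the other 3 worlds.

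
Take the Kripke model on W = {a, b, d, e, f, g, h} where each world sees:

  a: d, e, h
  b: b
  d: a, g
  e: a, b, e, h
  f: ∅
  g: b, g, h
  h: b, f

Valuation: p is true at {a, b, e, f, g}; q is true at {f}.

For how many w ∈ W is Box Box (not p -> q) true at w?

3

a: successors {d, e, h}; Box (not p -> q) there: d:T, e:F, h:T. ✗
b: successors {b}; Box (not p -> q) there: b:T. ✓
d: successors {a, g}; Box (not p -> q) there: a:F, g:F. ✗
e: successors {a, b, e, h}; Box (not p -> q) there: a:F, b:T, e:F, h:T. ✗
f: no successors, so Box Box (not p -> q) holds vacuously. ✓
g: successors {b, g, h}; Box (not p -> q) there: b:T, g:F, h:T. ✗
h: successors {b, f}; Box (not p -> q) there: b:T, f:T. ✓
Satisfying worlds: {b, f, h}.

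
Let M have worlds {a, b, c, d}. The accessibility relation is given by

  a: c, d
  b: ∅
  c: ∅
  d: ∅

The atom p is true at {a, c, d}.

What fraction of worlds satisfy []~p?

3/4

a: successors {c, d}; ~p there: c:F, d:F. ✗
b: no successors, so []~p holds vacuously. ✓
c: no successors, so []~p holds vacuously. ✓
d: no successors, so []~p holds vacuously. ✓
That's 3 of 4 worlds, so 3/4.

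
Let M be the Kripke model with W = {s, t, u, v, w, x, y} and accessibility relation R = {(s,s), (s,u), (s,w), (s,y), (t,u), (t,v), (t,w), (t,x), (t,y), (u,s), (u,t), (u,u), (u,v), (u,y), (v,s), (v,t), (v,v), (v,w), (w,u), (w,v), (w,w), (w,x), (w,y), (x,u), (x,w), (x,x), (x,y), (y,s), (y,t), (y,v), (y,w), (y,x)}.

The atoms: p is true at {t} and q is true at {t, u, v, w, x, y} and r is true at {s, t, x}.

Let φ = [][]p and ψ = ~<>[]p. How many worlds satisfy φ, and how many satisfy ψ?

For [][]p:
s: successors {s, u, w, y}; []p there: s:F, u:F, w:F, y:F. ✗
t: successors {u, v, w, x, y}; []p there: u:F, v:F, w:F, x:F, y:F. ✗
u: successors {s, t, u, v, y}; []p there: s:F, t:F, u:F, v:F, y:F. ✗
v: successors {s, t, v, w}; []p there: s:F, t:F, v:F, w:F. ✗
w: successors {u, v, w, x, y}; []p there: u:F, v:F, w:F, x:F, y:F. ✗
x: successors {u, w, x, y}; []p there: u:F, w:F, x:F, y:F. ✗
y: successors {s, t, v, w, x}; []p there: s:F, t:F, v:F, w:F, x:F. ✗
— 0 worlds.
For ~<>[]p:
s: <>[]p is F. ✓
t: <>[]p is F. ✓
u: <>[]p is F. ✓
v: <>[]p is F. ✓
w: <>[]p is F. ✓
x: <>[]p is F. ✓
y: <>[]p is F. ✓
— 7 worlds.

0 and 7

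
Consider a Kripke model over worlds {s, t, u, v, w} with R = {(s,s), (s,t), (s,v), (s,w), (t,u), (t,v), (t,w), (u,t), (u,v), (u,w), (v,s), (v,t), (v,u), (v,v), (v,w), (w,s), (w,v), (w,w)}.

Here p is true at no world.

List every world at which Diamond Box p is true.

s: successors {s, t, v, w}; Box p there: s:F, t:F, v:F, w:F. ✗
t: successors {u, v, w}; Box p there: u:F, v:F, w:F. ✗
u: successors {t, v, w}; Box p there: t:F, v:F, w:F. ✗
v: successors {s, t, u, v, w}; Box p there: s:F, t:F, u:F, v:F, w:F. ✗
w: successors {s, v, w}; Box p there: s:F, v:F, w:F. ✗

∅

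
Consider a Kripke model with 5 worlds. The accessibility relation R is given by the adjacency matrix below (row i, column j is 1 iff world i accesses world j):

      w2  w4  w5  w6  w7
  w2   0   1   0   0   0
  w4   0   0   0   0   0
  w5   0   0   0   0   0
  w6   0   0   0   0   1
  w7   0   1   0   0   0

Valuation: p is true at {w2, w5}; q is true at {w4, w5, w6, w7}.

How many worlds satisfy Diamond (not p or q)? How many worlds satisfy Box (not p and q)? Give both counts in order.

3 and 5

For Diamond (not p or q):
w2: successors {w4}; not p or q there: w4:T. ✓
w4: no successors, so Diamond (not p or q) fails. ✗
w5: no successors, so Diamond (not p or q) fails. ✗
w6: successors {w7}; not p or q there: w7:T. ✓
w7: successors {w4}; not p or q there: w4:T. ✓
— 3 worlds.
For Box (not p and q):
w2: successors {w4}; not p and q there: w4:T. ✓
w4: no successors, so Box (not p and q) holds vacuously. ✓
w5: no successors, so Box (not p and q) holds vacuously. ✓
w6: successors {w7}; not p and q there: w7:T. ✓
w7: successors {w4}; not p and q there: w4:T. ✓
— 5 worlds.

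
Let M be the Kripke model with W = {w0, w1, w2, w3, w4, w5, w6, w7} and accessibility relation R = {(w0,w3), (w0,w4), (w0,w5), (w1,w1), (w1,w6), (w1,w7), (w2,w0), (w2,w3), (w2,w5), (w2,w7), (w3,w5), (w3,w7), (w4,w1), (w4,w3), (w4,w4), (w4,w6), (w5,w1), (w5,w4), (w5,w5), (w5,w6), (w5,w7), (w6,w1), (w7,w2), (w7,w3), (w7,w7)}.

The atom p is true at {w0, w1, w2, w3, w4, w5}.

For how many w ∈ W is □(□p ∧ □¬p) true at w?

w0: successors {w3, w4, w5}; □p ∧ □¬p there: w3:F, w4:F, w5:F. ✗
w1: successors {w1, w6, w7}; □p ∧ □¬p there: w1:F, w6:F, w7:F. ✗
w2: successors {w0, w3, w5, w7}; □p ∧ □¬p there: w0:F, w3:F, w5:F, w7:F. ✗
w3: successors {w5, w7}; □p ∧ □¬p there: w5:F, w7:F. ✗
w4: successors {w1, w3, w4, w6}; □p ∧ □¬p there: w1:F, w3:F, w4:F, w6:F. ✗
w5: successors {w1, w4, w5, w6, w7}; □p ∧ □¬p there: w1:F, w4:F, w5:F, w6:F, w7:F. ✗
w6: successors {w1}; □p ∧ □¬p there: w1:F. ✗
w7: successors {w2, w3, w7}; □p ∧ □¬p there: w2:F, w3:F, w7:F. ✗
Satisfying worlds: ∅.

0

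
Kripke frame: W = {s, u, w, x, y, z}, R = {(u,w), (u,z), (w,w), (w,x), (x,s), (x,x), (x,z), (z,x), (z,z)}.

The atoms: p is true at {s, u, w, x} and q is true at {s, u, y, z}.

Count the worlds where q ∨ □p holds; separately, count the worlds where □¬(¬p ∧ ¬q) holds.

For q ∨ □p:
s: q is T, □p is T. ✓
u: q is T, □p is F. ✓
w: q is F, □p is T. ✓
x: q is F, □p is F. ✗
y: q is T, □p is T. ✓
z: q is T, □p is F. ✓
— 5 worlds.
For □¬(¬p ∧ ¬q):
s: no successors, so □¬(¬p ∧ ¬q) holds vacuously. ✓
u: successors {w, z}; ¬(¬p ∧ ¬q) there: w:T, z:T. ✓
w: successors {w, x}; ¬(¬p ∧ ¬q) there: w:T, x:T. ✓
x: successors {s, x, z}; ¬(¬p ∧ ¬q) there: s:T, x:T, z:T. ✓
y: no successors, so □¬(¬p ∧ ¬q) holds vacuously. ✓
z: successors {x, z}; ¬(¬p ∧ ¬q) there: x:T, z:T. ✓
— 6 worlds.

5 and 6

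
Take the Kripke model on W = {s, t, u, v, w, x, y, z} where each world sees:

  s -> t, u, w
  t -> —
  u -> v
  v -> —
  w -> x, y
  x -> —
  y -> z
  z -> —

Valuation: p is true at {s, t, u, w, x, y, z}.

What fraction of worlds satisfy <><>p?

1/4

s: successors {t, u, w}; <>p there: t:F, u:F, w:T. ✓
t: no successors, so <><>p fails. ✗
u: successors {v}; <>p there: v:F. ✗
v: no successors, so <><>p fails. ✗
w: successors {x, y}; <>p there: x:F, y:T. ✓
x: no successors, so <><>p fails. ✗
y: successors {z}; <>p there: z:F. ✗
z: no successors, so <><>p fails. ✗
That's 2 of 8 worlds, so 2/8 = 1/4.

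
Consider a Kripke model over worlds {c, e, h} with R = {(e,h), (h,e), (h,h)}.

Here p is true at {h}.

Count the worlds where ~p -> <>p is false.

1

c: ~p is T, <>p is F. ✗
e: ~p is T, <>p is T. ✓
h: ~p is F, <>p is T. ✓
Satisfying worlds: {e, h}.
So ~p -> <>p fails at the other 1 world.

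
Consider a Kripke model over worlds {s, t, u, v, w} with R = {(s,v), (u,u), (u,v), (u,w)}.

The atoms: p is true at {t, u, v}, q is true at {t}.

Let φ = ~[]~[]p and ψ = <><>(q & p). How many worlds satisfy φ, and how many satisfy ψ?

2 and 0

For ~[]~[]p:
s: []~[]p is F. ✓
t: []~[]p is T. ✗
u: []~[]p is F. ✓
v: []~[]p is T. ✗
w: []~[]p is T. ✗
— 2 worlds.
For <><>(q & p):
s: successors {v}; <>(q & p) there: v:F. ✗
t: no successors, so <><>(q & p) fails. ✗
u: successors {u, v, w}; <>(q & p) there: u:F, v:F, w:F. ✗
v: no successors, so <><>(q & p) fails. ✗
w: no successors, so <><>(q & p) fails. ✗
— 0 worlds.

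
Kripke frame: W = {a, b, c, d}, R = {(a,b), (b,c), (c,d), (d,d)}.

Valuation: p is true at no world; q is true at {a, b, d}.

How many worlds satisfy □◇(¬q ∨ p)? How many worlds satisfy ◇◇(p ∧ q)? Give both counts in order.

For □◇(¬q ∨ p):
a: successors {b}; ◇(¬q ∨ p) there: b:T. ✓
b: successors {c}; ◇(¬q ∨ p) there: c:F. ✗
c: successors {d}; ◇(¬q ∨ p) there: d:F. ✗
d: successors {d}; ◇(¬q ∨ p) there: d:F. ✗
— 1 world.
For ◇◇(p ∧ q):
a: successors {b}; ◇(p ∧ q) there: b:F. ✗
b: successors {c}; ◇(p ∧ q) there: c:F. ✗
c: successors {d}; ◇(p ∧ q) there: d:F. ✗
d: successors {d}; ◇(p ∧ q) there: d:F. ✗
— 0 worlds.

1 and 0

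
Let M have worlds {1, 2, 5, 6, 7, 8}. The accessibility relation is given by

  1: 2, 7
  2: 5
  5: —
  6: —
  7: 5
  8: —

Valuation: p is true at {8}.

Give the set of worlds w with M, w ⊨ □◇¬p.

{1, 5, 6, 8}

1: successors {2, 7}; ◇¬p there: 2:T, 7:T. ✓
2: successors {5}; ◇¬p there: 5:F. ✗
5: no successors, so □◇¬p holds vacuously. ✓
6: no successors, so □◇¬p holds vacuously. ✓
7: successors {5}; ◇¬p there: 5:F. ✗
8: no successors, so □◇¬p holds vacuously. ✓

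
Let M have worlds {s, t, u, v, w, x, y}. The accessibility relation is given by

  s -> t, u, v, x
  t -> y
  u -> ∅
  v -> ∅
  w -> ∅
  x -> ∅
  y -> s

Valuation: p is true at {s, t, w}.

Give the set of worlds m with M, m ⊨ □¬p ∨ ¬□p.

s: □¬p is F, ¬□p is T. ✓
t: □¬p is T, ¬□p is T. ✓
u: □¬p is T, ¬□p is F. ✓
v: □¬p is T, ¬□p is F. ✓
w: □¬p is T, ¬□p is F. ✓
x: □¬p is T, ¬□p is F. ✓
y: □¬p is F, ¬□p is F. ✗

{s, t, u, v, w, x}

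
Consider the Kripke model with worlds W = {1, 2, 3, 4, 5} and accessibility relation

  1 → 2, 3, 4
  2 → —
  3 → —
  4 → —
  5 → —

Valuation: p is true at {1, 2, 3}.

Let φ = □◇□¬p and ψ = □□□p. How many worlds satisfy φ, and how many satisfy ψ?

4 and 5

For □◇□¬p:
1: successors {2, 3, 4}; ◇□¬p there: 2:F, 3:F, 4:F. ✗
2: no successors, so □◇□¬p holds vacuously. ✓
3: no successors, so □◇□¬p holds vacuously. ✓
4: no successors, so □◇□¬p holds vacuously. ✓
5: no successors, so □◇□¬p holds vacuously. ✓
— 4 worlds.
For □□□p:
1: successors {2, 3, 4}; □□p there: 2:T, 3:T, 4:T. ✓
2: no successors, so □□□p holds vacuously. ✓
3: no successors, so □□□p holds vacuously. ✓
4: no successors, so □□□p holds vacuously. ✓
5: no successors, so □□□p holds vacuously. ✓
— 5 worlds.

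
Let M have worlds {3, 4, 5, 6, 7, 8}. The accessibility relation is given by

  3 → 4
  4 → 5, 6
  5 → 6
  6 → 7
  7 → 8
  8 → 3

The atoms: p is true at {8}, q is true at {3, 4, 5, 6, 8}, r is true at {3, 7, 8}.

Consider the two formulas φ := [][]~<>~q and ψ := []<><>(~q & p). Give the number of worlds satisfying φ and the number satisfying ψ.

For [][]~<>~q:
3: successors {4}; []~<>~q there: 4:F. ✗
4: successors {5, 6}; []~<>~q there: 5:F, 6:T. ✗
5: successors {6}; []~<>~q there: 6:T. ✓
6: successors {7}; []~<>~q there: 7:T. ✓
7: successors {8}; []~<>~q there: 8:T. ✓
8: successors {3}; []~<>~q there: 3:T. ✓
— 4 worlds.
For []<><>(~q & p):
3: successors {4}; <><>(~q & p) there: 4:F. ✗
4: successors {5, 6}; <><>(~q & p) there: 5:F, 6:F. ✗
5: successors {6}; <><>(~q & p) there: 6:F. ✗
6: successors {7}; <><>(~q & p) there: 7:F. ✗
7: successors {8}; <><>(~q & p) there: 8:F. ✗
8: successors {3}; <><>(~q & p) there: 3:F. ✗
— 0 worlds.

4 and 0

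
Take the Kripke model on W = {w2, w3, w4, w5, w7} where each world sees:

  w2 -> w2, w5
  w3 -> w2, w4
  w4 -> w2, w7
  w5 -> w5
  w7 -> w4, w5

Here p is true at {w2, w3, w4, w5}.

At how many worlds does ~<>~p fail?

1

w2: <>~p is F. ✓
w3: <>~p is F. ✓
w4: <>~p is T. ✗
w5: <>~p is F. ✓
w7: <>~p is F. ✓
Satisfying worlds: {w2, w3, w5, w7}.
So ~<>~p fails at the other 1 world.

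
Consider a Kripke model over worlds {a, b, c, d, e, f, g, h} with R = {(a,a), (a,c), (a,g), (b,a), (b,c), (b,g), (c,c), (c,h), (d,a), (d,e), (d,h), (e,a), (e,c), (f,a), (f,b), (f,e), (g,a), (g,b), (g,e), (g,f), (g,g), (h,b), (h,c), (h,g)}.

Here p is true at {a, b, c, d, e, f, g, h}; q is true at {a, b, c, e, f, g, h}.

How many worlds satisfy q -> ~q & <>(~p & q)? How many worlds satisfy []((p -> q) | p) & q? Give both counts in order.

For q -> ~q & <>(~p & q):
a: q is T, ~q & <>(~p & q) is F. ✗
b: q is T, ~q & <>(~p & q) is F. ✗
c: q is T, ~q & <>(~p & q) is F. ✗
d: q is F, ~q & <>(~p & q) is F. ✓
e: q is T, ~q & <>(~p & q) is F. ✗
f: q is T, ~q & <>(~p & q) is F. ✗
g: q is T, ~q & <>(~p & q) is F. ✗
h: q is T, ~q & <>(~p & q) is F. ✗
— 1 world.
For []((p -> q) | p) & q:
a: []((p -> q) | p) is T, q is T. ✓
b: []((p -> q) | p) is T, q is T. ✓
c: []((p -> q) | p) is T, q is T. ✓
d: []((p -> q) | p) is T, q is F. ✗
e: []((p -> q) | p) is T, q is T. ✓
f: []((p -> q) | p) is T, q is T. ✓
g: []((p -> q) | p) is T, q is T. ✓
h: []((p -> q) | p) is T, q is T. ✓
— 7 worlds.

1 and 7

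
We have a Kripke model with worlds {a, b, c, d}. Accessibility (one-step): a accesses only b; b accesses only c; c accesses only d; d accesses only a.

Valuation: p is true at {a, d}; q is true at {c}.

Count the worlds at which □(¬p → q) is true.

a: successors {b}; ¬p → q there: b:F. ✗
b: successors {c}; ¬p → q there: c:T. ✓
c: successors {d}; ¬p → q there: d:T. ✓
d: successors {a}; ¬p → q there: a:T. ✓
Satisfying worlds: {b, c, d}.

3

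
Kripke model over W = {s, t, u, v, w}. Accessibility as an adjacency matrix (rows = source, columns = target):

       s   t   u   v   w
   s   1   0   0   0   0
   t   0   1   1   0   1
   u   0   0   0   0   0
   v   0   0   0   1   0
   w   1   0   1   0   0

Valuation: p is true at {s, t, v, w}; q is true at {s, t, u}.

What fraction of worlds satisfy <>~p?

2/5

s: successors {s}; ~p there: s:F. ✗
t: successors {t, u, w}; ~p there: t:F, u:T, w:F. ✓
u: no successors, so <>~p fails. ✗
v: successors {v}; ~p there: v:F. ✗
w: successors {s, u}; ~p there: s:F, u:T. ✓
That's 2 of 5 worlds, so 2/5.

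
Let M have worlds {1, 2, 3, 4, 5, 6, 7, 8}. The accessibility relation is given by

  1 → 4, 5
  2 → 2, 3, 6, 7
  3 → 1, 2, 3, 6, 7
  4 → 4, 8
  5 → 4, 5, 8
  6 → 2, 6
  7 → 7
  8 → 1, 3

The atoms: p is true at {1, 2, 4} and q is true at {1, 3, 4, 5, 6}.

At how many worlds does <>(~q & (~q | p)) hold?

6

1: successors {4, 5}; ~q & (~q | p) there: 4:F, 5:F. ✗
2: successors {2, 3, 6, 7}; ~q & (~q | p) there: 2:T, 3:F, 6:F, 7:T. ✓
3: successors {1, 2, 3, 6, 7}; ~q & (~q | p) there: 1:F, 2:T, 3:F, 6:F, 7:T. ✓
4: successors {4, 8}; ~q & (~q | p) there: 4:F, 8:T. ✓
5: successors {4, 5, 8}; ~q & (~q | p) there: 4:F, 5:F, 8:T. ✓
6: successors {2, 6}; ~q & (~q | p) there: 2:T, 6:F. ✓
7: successors {7}; ~q & (~q | p) there: 7:T. ✓
8: successors {1, 3}; ~q & (~q | p) there: 1:F, 3:F. ✗
Satisfying worlds: {2, 3, 4, 5, 6, 7}.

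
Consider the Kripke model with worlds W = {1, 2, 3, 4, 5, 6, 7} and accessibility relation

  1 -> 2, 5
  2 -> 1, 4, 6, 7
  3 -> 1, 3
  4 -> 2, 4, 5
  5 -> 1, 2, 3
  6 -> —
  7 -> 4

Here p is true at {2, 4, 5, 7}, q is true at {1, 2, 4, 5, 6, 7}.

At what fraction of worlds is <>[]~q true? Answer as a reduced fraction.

1: successors {2, 5}; []~q there: 2:F, 5:F. ✗
2: successors {1, 4, 6, 7}; []~q there: 1:F, 4:F, 6:T, 7:F. ✓
3: successors {1, 3}; []~q there: 1:F, 3:F. ✗
4: successors {2, 4, 5}; []~q there: 2:F, 4:F, 5:F. ✗
5: successors {1, 2, 3}; []~q there: 1:F, 2:F, 3:F. ✗
6: no successors, so <>[]~q fails. ✗
7: successors {4}; []~q there: 4:F. ✗
That's 1 of 7 worlds, so 1/7.

1/7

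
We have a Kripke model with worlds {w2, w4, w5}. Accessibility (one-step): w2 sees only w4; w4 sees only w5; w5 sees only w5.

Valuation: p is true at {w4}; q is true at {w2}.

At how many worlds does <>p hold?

w2: successors {w4}; p there: w4:T. ✓
w4: successors {w5}; p there: w5:F. ✗
w5: successors {w5}; p there: w5:F. ✗
Satisfying worlds: {w2}.

1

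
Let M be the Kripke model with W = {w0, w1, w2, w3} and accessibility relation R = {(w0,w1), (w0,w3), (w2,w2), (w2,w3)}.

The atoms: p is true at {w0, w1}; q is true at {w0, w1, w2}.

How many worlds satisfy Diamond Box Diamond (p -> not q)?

2

w0: successors {w1, w3}; Box Diamond (p -> not q) there: w1:T, w3:T. ✓
w1: no successors, so Diamond Box Diamond (p -> not q) fails. ✗
w2: successors {w2, w3}; Box Diamond (p -> not q) there: w2:F, w3:T. ✓
w3: no successors, so Diamond Box Diamond (p -> not q) fails. ✗
Satisfying worlds: {w0, w2}.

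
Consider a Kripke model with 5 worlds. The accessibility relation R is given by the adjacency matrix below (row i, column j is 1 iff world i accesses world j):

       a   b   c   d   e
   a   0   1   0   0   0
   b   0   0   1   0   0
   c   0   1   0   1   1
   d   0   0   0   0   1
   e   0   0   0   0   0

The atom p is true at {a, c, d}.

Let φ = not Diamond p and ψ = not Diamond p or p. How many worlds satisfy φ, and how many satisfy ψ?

For not Diamond p:
a: Diamond p is F. ✓
b: Diamond p is T. ✗
c: Diamond p is T. ✗
d: Diamond p is F. ✓
e: Diamond p is F. ✓
— 3 worlds.
For not Diamond p or p:
a: not Diamond p is T, p is T. ✓
b: not Diamond p is F, p is F. ✗
c: not Diamond p is F, p is T. ✓
d: not Diamond p is T, p is T. ✓
e: not Diamond p is T, p is F. ✓
— 4 worlds.

3 and 4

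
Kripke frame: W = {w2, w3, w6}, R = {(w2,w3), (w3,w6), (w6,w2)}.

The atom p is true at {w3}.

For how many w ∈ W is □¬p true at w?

w2: successors {w3}; ¬p there: w3:F. ✗
w3: successors {w6}; ¬p there: w6:T. ✓
w6: successors {w2}; ¬p there: w2:T. ✓
Satisfying worlds: {w3, w6}.

2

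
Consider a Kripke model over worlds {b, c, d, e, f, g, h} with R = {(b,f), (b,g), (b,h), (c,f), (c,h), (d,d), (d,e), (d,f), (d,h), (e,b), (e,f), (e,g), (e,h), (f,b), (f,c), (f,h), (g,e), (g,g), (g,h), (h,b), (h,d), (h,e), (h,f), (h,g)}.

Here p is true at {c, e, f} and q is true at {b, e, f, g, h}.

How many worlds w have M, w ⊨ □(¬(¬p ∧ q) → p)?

5

b: successors {f, g, h}; ¬(¬p ∧ q) → p there: f:T, g:T, h:T. ✓
c: successors {f, h}; ¬(¬p ∧ q) → p there: f:T, h:T. ✓
d: successors {d, e, f, h}; ¬(¬p ∧ q) → p there: d:F, e:T, f:T, h:T. ✗
e: successors {b, f, g, h}; ¬(¬p ∧ q) → p there: b:T, f:T, g:T, h:T. ✓
f: successors {b, c, h}; ¬(¬p ∧ q) → p there: b:T, c:T, h:T. ✓
g: successors {e, g, h}; ¬(¬p ∧ q) → p there: e:T, g:T, h:T. ✓
h: successors {b, d, e, f, g}; ¬(¬p ∧ q) → p there: b:T, d:F, e:T, f:T, g:T. ✗
Satisfying worlds: {b, c, e, f, g}.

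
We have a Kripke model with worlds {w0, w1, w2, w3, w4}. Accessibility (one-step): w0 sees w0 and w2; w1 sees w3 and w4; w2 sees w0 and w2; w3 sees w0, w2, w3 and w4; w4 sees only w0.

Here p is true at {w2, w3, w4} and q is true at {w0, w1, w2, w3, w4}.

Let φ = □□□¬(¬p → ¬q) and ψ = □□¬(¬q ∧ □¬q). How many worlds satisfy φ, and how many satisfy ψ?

0 and 5

For □□□¬(¬p → ¬q):
w0: successors {w0, w2}; □□¬(¬p → ¬q) there: w0:F, w2:F. ✗
w1: successors {w3, w4}; □□¬(¬p → ¬q) there: w3:F, w4:F. ✗
w2: successors {w0, w2}; □□¬(¬p → ¬q) there: w0:F, w2:F. ✗
w3: successors {w0, w2, w3, w4}; □□¬(¬p → ¬q) there: w0:F, w2:F, w3:F, w4:F. ✗
w4: successors {w0}; □□¬(¬p → ¬q) there: w0:F. ✗
— 0 worlds.
For □□¬(¬q ∧ □¬q):
w0: successors {w0, w2}; □¬(¬q ∧ □¬q) there: w0:T, w2:T. ✓
w1: successors {w3, w4}; □¬(¬q ∧ □¬q) there: w3:T, w4:T. ✓
w2: successors {w0, w2}; □¬(¬q ∧ □¬q) there: w0:T, w2:T. ✓
w3: successors {w0, w2, w3, w4}; □¬(¬q ∧ □¬q) there: w0:T, w2:T, w3:T, w4:T. ✓
w4: successors {w0}; □¬(¬q ∧ □¬q) there: w0:T. ✓
— 5 worlds.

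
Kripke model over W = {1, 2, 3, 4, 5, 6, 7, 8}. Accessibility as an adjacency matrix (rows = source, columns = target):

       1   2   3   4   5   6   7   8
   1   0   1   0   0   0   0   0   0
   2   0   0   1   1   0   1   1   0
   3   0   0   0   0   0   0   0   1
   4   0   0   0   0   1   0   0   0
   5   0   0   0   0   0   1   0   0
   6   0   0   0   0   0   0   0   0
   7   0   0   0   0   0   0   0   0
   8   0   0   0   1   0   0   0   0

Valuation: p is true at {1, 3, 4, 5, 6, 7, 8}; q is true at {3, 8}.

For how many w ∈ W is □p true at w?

1: successors {2}; p there: 2:F. ✗
2: successors {3, 4, 6, 7}; p there: 3:T, 4:T, 6:T, 7:T. ✓
3: successors {8}; p there: 8:T. ✓
4: successors {5}; p there: 5:T. ✓
5: successors {6}; p there: 6:T. ✓
6: no successors, so □p holds vacuously. ✓
7: no successors, so □p holds vacuously. ✓
8: successors {4}; p there: 4:T. ✓
Satisfying worlds: {2, 3, 4, 5, 6, 7, 8}.

7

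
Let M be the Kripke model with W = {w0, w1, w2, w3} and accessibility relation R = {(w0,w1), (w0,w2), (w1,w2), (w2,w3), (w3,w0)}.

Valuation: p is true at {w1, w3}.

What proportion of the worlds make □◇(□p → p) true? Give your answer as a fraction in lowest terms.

3/4

w0: successors {w1, w2}; ◇(□p → p) there: w1:F, w2:T. ✗
w1: successors {w2}; ◇(□p → p) there: w2:T. ✓
w2: successors {w3}; ◇(□p → p) there: w3:T. ✓
w3: successors {w0}; ◇(□p → p) there: w0:T. ✓
That's 3 of 4 worlds, so 3/4.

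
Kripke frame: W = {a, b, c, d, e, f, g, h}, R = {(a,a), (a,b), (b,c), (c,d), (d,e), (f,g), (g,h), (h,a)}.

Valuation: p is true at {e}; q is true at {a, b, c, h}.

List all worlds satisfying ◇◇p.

{c}

a: successors {a, b}; ◇p there: a:F, b:F. ✗
b: successors {c}; ◇p there: c:F. ✗
c: successors {d}; ◇p there: d:T. ✓
d: successors {e}; ◇p there: e:F. ✗
e: no successors, so ◇◇p fails. ✗
f: successors {g}; ◇p there: g:F. ✗
g: successors {h}; ◇p there: h:F. ✗
h: successors {a}; ◇p there: a:F. ✗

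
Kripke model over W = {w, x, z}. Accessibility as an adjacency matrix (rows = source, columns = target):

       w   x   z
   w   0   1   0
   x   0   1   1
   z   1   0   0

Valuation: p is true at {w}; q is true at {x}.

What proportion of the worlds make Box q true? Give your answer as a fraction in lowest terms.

w: successors {x}; q there: x:T. ✓
x: successors {x, z}; q there: x:T, z:F. ✗
z: successors {w}; q there: w:F. ✗
That's 1 of 3 worlds, so 1/3.

1/3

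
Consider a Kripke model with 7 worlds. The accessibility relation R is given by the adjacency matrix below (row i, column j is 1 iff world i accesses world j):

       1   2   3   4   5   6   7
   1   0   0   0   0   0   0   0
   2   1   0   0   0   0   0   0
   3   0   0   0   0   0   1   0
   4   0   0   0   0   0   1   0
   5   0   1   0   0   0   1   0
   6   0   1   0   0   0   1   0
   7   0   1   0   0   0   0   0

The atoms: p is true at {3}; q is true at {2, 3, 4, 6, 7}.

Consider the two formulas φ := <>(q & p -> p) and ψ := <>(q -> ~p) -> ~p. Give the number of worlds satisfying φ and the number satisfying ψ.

For <>(q & p -> p):
1: no successors, so <>(q & p -> p) fails. ✗
2: successors {1}; q & p -> p there: 1:T. ✓
3: successors {6}; q & p -> p there: 6:T. ✓
4: successors {6}; q & p -> p there: 6:T. ✓
5: successors {2, 6}; q & p -> p there: 2:T, 6:T. ✓
6: successors {2, 6}; q & p -> p there: 2:T, 6:T. ✓
7: successors {2}; q & p -> p there: 2:T. ✓
— 6 worlds.
For <>(q -> ~p) -> ~p:
1: <>(q -> ~p) is F, ~p is T. ✓
2: <>(q -> ~p) is T, ~p is T. ✓
3: <>(q -> ~p) is T, ~p is F. ✗
4: <>(q -> ~p) is T, ~p is T. ✓
5: <>(q -> ~p) is T, ~p is T. ✓
6: <>(q -> ~p) is T, ~p is T. ✓
7: <>(q -> ~p) is T, ~p is T. ✓
— 6 worlds.

6 and 6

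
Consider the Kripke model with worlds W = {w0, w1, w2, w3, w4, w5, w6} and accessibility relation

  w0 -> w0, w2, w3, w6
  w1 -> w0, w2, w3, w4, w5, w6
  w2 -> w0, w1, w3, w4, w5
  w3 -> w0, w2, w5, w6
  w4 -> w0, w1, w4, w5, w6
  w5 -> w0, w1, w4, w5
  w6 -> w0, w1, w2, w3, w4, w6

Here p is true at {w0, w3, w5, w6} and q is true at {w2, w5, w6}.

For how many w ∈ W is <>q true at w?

7

w0: successors {w0, w2, w3, w6}; q there: w0:F, w2:T, w3:F, w6:T. ✓
w1: successors {w0, w2, w3, w4, w5, w6}; q there: w0:F, w2:T, w3:F, w4:F, w5:T, w6:T. ✓
w2: successors {w0, w1, w3, w4, w5}; q there: w0:F, w1:F, w3:F, w4:F, w5:T. ✓
w3: successors {w0, w2, w5, w6}; q there: w0:F, w2:T, w5:T, w6:T. ✓
w4: successors {w0, w1, w4, w5, w6}; q there: w0:F, w1:F, w4:F, w5:T, w6:T. ✓
w5: successors {w0, w1, w4, w5}; q there: w0:F, w1:F, w4:F, w5:T. ✓
w6: successors {w0, w1, w2, w3, w4, w6}; q there: w0:F, w1:F, w2:T, w3:F, w4:F, w6:T. ✓
Satisfying worlds: {w0, w1, w2, w3, w4, w5, w6}.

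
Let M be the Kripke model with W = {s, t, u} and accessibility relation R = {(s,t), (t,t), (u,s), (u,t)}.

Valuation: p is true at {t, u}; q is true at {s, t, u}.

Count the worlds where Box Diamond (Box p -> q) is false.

s: successors {t}; Diamond (Box p -> q) there: t:T. ✓
t: successors {t}; Diamond (Box p -> q) there: t:T. ✓
u: successors {s, t}; Diamond (Box p -> q) there: s:T, t:T. ✓
Satisfying worlds: {s, t, u}.
So Box Diamond (Box p -> q) fails at the other 0 worlds.

0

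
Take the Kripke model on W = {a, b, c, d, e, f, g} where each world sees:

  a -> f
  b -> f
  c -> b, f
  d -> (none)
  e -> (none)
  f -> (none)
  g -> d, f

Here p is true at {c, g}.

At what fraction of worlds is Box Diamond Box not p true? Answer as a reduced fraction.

3/7

a: successors {f}; Diamond Box not p there: f:F. ✗
b: successors {f}; Diamond Box not p there: f:F. ✗
c: successors {b, f}; Diamond Box not p there: b:T, f:F. ✗
d: no successors, so Box Diamond Box not p holds vacuously. ✓
e: no successors, so Box Diamond Box not p holds vacuously. ✓
f: no successors, so Box Diamond Box not p holds vacuously. ✓
g: successors {d, f}; Diamond Box not p there: d:F, f:F. ✗
That's 3 of 7 worlds, so 3/7.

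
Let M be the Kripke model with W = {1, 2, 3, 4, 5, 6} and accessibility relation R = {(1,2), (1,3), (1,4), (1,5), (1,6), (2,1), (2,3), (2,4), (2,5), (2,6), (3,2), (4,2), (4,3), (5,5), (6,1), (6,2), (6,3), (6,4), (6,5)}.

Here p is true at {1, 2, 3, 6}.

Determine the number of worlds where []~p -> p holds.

5

1: []~p is F, p is T. ✓
2: []~p is F, p is T. ✓
3: []~p is F, p is T. ✓
4: []~p is F, p is F. ✓
5: []~p is T, p is F. ✗
6: []~p is F, p is T. ✓
Satisfying worlds: {1, 2, 3, 4, 6}.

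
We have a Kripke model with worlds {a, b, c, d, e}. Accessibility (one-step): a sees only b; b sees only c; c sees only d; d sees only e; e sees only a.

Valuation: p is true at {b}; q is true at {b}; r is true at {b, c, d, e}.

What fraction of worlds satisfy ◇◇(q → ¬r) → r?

4/5

a: ◇◇(q → ¬r) is T, r is F. ✗
b: ◇◇(q → ¬r) is T, r is T. ✓
c: ◇◇(q → ¬r) is T, r is T. ✓
d: ◇◇(q → ¬r) is T, r is T. ✓
e: ◇◇(q → ¬r) is F, r is T. ✓
That's 4 of 5 worlds, so 4/5.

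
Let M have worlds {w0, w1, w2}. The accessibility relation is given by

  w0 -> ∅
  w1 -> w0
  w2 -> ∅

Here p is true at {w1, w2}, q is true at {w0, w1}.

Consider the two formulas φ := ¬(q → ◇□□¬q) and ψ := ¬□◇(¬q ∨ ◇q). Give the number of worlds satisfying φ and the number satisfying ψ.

For ¬(q → ◇□□¬q):
w0: q → ◇□□¬q is F. ✓
w1: q → ◇□□¬q is T. ✗
w2: q → ◇□□¬q is T. ✗
— 1 world.
For ¬□◇(¬q ∨ ◇q):
w0: □◇(¬q ∨ ◇q) is T. ✗
w1: □◇(¬q ∨ ◇q) is F. ✓
w2: □◇(¬q ∨ ◇q) is T. ✗
— 1 world.

1 and 1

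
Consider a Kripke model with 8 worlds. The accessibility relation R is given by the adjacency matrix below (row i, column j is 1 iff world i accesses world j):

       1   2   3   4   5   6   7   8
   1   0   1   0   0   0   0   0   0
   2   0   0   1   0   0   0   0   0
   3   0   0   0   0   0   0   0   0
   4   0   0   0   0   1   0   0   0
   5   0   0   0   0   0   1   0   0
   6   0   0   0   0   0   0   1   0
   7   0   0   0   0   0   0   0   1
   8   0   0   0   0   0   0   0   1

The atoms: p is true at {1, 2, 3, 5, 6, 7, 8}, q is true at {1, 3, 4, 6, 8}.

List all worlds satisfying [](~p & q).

{3}

1: successors {2}; ~p & q there: 2:F. ✗
2: successors {3}; ~p & q there: 3:F. ✗
3: no successors, so [](~p & q) holds vacuously. ✓
4: successors {5}; ~p & q there: 5:F. ✗
5: successors {6}; ~p & q there: 6:F. ✗
6: successors {7}; ~p & q there: 7:F. ✗
7: successors {8}; ~p & q there: 8:F. ✗
8: successors {8}; ~p & q there: 8:F. ✗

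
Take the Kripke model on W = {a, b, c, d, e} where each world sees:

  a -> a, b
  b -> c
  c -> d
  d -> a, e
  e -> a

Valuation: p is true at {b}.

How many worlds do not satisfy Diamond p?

a: successors {a, b}; p there: a:F, b:T. ✓
b: successors {c}; p there: c:F. ✗
c: successors {d}; p there: d:F. ✗
d: successors {a, e}; p there: a:F, e:F. ✗
e: successors {a}; p there: a:F. ✗
Satisfying worlds: {a}.
So Diamond p fails at the other 4 worlds.

4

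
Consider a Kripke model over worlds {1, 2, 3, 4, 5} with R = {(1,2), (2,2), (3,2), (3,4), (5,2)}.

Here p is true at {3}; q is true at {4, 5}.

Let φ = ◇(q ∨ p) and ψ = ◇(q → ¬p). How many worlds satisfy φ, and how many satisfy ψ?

For ◇(q ∨ p):
1: successors {2}; q ∨ p there: 2:F. ✗
2: successors {2}; q ∨ p there: 2:F. ✗
3: successors {2, 4}; q ∨ p there: 2:F, 4:T. ✓
4: no successors, so ◇(q ∨ p) fails. ✗
5: successors {2}; q ∨ p there: 2:F. ✗
— 1 world.
For ◇(q → ¬p):
1: successors {2}; q → ¬p there: 2:T. ✓
2: successors {2}; q → ¬p there: 2:T. ✓
3: successors {2, 4}; q → ¬p there: 2:T, 4:T. ✓
4: no successors, so ◇(q → ¬p) fails. ✗
5: successors {2}; q → ¬p there: 2:T. ✓
— 4 worlds.

1 and 4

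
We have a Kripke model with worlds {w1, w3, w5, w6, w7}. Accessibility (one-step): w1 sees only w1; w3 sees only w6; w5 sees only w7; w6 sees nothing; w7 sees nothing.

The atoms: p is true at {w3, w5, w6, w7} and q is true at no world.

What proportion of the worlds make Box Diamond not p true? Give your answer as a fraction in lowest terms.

w1: successors {w1}; Diamond not p there: w1:T. ✓
w3: successors {w6}; Diamond not p there: w6:F. ✗
w5: successors {w7}; Diamond not p there: w7:F. ✗
w6: no successors, so Box Diamond not p holds vacuously. ✓
w7: no successors, so Box Diamond not p holds vacuously. ✓
That's 3 of 5 worlds, so 3/5.

3/5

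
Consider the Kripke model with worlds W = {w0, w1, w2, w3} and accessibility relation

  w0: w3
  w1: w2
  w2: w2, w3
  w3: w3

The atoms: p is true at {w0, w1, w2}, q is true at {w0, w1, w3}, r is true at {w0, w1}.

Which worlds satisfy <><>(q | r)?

w0: successors {w3}; <>(q | r) there: w3:T. ✓
w1: successors {w2}; <>(q | r) there: w2:T. ✓
w2: successors {w2, w3}; <>(q | r) there: w2:T, w3:T. ✓
w3: successors {w3}; <>(q | r) there: w3:T. ✓

{w0, w1, w2, w3}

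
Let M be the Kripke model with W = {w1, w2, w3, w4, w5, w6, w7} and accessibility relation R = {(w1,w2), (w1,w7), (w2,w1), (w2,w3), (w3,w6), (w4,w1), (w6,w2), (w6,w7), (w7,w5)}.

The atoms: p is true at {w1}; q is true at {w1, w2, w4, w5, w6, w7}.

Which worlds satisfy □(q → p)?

w1: successors {w2, w7}; q → p there: w2:F, w7:F. ✗
w2: successors {w1, w3}; q → p there: w1:T, w3:T. ✓
w3: successors {w6}; q → p there: w6:F. ✗
w4: successors {w1}; q → p there: w1:T. ✓
w5: no successors, so □(q → p) holds vacuously. ✓
w6: successors {w2, w7}; q → p there: w2:F, w7:F. ✗
w7: successors {w5}; q → p there: w5:F. ✗

{w2, w4, w5}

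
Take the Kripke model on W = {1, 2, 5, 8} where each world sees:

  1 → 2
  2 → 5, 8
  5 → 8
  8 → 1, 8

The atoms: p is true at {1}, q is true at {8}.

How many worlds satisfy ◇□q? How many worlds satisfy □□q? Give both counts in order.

1 and 0

For ◇□q:
1: successors {2}; □q there: 2:F. ✗
2: successors {5, 8}; □q there: 5:T, 8:F. ✓
5: successors {8}; □q there: 8:F. ✗
8: successors {1, 8}; □q there: 1:F, 8:F. ✗
— 1 world.
For □□q:
1: successors {2}; □q there: 2:F. ✗
2: successors {5, 8}; □q there: 5:T, 8:F. ✗
5: successors {8}; □q there: 8:F. ✗
8: successors {1, 8}; □q there: 1:F, 8:F. ✗
— 0 worlds.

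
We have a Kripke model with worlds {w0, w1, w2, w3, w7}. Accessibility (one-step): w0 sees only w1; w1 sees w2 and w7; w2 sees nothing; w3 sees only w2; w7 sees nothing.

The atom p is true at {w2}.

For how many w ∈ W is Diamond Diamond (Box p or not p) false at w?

4

w0: successors {w1}; Diamond (Box p or not p) there: w1:T. ✓
w1: successors {w2, w7}; Diamond (Box p or not p) there: w2:F, w7:F. ✗
w2: no successors, so Diamond Diamond (Box p or not p) fails. ✗
w3: successors {w2}; Diamond (Box p or not p) there: w2:F. ✗
w7: no successors, so Diamond Diamond (Box p or not p) fails. ✗
Satisfying worlds: {w0}.
So Diamond Diamond (Box p or not p) fails at the other 4 worlds.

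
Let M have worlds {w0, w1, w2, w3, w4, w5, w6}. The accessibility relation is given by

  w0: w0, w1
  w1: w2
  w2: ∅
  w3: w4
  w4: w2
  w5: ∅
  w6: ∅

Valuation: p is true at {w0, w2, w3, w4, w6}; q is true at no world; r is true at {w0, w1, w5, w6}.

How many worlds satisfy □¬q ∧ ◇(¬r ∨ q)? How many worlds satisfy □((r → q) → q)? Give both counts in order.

For □¬q ∧ ◇(¬r ∨ q):
w0: □¬q is T, ◇(¬r ∨ q) is F. ✗
w1: □¬q is T, ◇(¬r ∨ q) is T. ✓
w2: □¬q is T, ◇(¬r ∨ q) is F. ✗
w3: □¬q is T, ◇(¬r ∨ q) is T. ✓
w4: □¬q is T, ◇(¬r ∨ q) is T. ✓
w5: □¬q is T, ◇(¬r ∨ q) is F. ✗
w6: □¬q is T, ◇(¬r ∨ q) is F. ✗
— 3 worlds.
For □((r → q) → q):
w0: successors {w0, w1}; (r → q) → q there: w0:T, w1:T. ✓
w1: successors {w2}; (r → q) → q there: w2:F. ✗
w2: no successors, so □((r → q) → q) holds vacuously. ✓
w3: successors {w4}; (r → q) → q there: w4:F. ✗
w4: successors {w2}; (r → q) → q there: w2:F. ✗
w5: no successors, so □((r → q) → q) holds vacuously. ✓
w6: no successors, so □((r → q) → q) holds vacuously. ✓
— 4 worlds.

3 and 4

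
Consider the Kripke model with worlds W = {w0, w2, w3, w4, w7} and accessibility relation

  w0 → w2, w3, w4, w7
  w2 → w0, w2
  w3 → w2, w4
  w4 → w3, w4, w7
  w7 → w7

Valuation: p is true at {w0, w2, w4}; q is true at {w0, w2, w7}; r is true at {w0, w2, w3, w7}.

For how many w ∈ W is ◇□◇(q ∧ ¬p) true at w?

w0: successors {w2, w3, w4, w7}; □◇(q ∧ ¬p) there: w2:F, w3:F, w4:F, w7:T. ✓
w2: successors {w0, w2}; □◇(q ∧ ¬p) there: w0:F, w2:F. ✗
w3: successors {w2, w4}; □◇(q ∧ ¬p) there: w2:F, w4:F. ✗
w4: successors {w3, w4, w7}; □◇(q ∧ ¬p) there: w3:F, w4:F, w7:T. ✓
w7: successors {w7}; □◇(q ∧ ¬p) there: w7:T. ✓
Satisfying worlds: {w0, w4, w7}.

3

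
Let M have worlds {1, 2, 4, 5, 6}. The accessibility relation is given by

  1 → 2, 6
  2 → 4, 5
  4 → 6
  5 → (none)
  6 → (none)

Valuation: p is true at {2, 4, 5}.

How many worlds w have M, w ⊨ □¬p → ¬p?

3

1: □¬p is F, ¬p is T. ✓
2: □¬p is F, ¬p is F. ✓
4: □¬p is T, ¬p is F. ✗
5: □¬p is T, ¬p is F. ✗
6: □¬p is T, ¬p is T. ✓
Satisfying worlds: {1, 2, 6}.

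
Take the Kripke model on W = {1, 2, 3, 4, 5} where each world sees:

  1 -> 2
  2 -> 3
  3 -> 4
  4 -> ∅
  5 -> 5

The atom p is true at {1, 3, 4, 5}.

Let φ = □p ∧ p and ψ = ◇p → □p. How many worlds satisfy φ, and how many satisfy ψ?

3 and 5

For □p ∧ p:
1: □p is F, p is T. ✗
2: □p is T, p is F. ✗
3: □p is T, p is T. ✓
4: □p is T, p is T. ✓
5: □p is T, p is T. ✓
— 3 worlds.
For ◇p → □p:
1: ◇p is F, □p is F. ✓
2: ◇p is T, □p is T. ✓
3: ◇p is T, □p is T. ✓
4: ◇p is F, □p is T. ✓
5: ◇p is T, □p is T. ✓
— 5 worlds.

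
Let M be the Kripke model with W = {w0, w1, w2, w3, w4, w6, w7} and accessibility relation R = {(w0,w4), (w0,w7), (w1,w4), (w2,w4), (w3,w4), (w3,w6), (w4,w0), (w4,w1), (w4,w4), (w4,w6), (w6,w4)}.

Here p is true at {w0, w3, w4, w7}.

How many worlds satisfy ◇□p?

3

w0: successors {w4, w7}; □p there: w4:F, w7:T. ✓
w1: successors {w4}; □p there: w4:F. ✗
w2: successors {w4}; □p there: w4:F. ✗
w3: successors {w4, w6}; □p there: w4:F, w6:T. ✓
w4: successors {w0, w1, w4, w6}; □p there: w0:T, w1:T, w4:F, w6:T. ✓
w6: successors {w4}; □p there: w4:F. ✗
w7: no successors, so ◇□p fails. ✗
Satisfying worlds: {w0, w3, w4}.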